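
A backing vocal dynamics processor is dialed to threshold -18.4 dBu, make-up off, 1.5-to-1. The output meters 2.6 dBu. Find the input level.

13.1 dBu

The compressed level sits 2.6 − (-18.4) = 21 dB over threshold.
Before 1.5:1 compression the overshoot was 21 × 1.5 = 31.5 dB, so input = -18.4 + 31.5 = 13.1 dBu.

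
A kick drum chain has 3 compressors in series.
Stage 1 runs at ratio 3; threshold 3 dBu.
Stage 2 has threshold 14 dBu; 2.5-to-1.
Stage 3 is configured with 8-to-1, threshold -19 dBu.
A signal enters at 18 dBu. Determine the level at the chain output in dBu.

-15.625 dBu

Stage 1: 15 dB above 3 dBu, reduced 3:1 to 5 dB above → 8 dBu.
Stage 2: 8 dBu is at or below the 14 dBu threshold — no compression; output 8 dBu.
Stage 3: 27 dB above -19 dBu, reduced 8:1 to 3.375 dB above → -15.625 dBu.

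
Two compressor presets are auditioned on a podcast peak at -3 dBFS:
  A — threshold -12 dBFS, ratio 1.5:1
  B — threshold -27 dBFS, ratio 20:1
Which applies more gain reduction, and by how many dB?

B, by 19.8 dB

A: 9 dB over, compressed to 6 dB over, so 3 dB of GR.
B: 24 dB over, compressed to 1.2 dB over, so 22.8 dB of GR.
B applies 19.8 dB more gain reduction.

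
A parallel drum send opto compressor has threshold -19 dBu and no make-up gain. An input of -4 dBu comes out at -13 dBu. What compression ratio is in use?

2.5:1

Input overshoot = -4 − (-19) = 15 dB; output overshoot = -13 − (-19) = 6 dB.
Ratio = 15 / 6 = 2.5.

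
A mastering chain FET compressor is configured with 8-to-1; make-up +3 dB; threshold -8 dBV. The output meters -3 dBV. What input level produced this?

8 dBV

Before make-up, the level was -3 − 3 = -6 dBV.
That's 2 dB above the -8 dBV threshold.
Undo the ratio: input overshoot = 2 × 8 = 16 dB, giving input = 8 dBV.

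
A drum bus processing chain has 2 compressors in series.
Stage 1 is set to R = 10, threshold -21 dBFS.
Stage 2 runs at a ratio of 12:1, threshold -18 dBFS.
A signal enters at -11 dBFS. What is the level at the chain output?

-20 dBFS

Stage 1: overshoot 10 dB → 10/10 = 1 dB → -20 dBFS.
Stage 2: below threshold (-20 ≤ -18); passes unchanged; output -20 dBFS.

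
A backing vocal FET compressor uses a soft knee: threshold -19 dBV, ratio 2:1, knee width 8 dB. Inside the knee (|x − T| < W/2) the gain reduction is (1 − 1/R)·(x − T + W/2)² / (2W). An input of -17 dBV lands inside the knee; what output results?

x − T + W/2 = -17 − (-19) + 4 = 6.
GR = (1 − 1/2) × 6² / 16 = 0.5 × 36 / 16 = 1.125 dB.
Output = -17 − 1.125 = -18.125 dBV.

-18.125 dBV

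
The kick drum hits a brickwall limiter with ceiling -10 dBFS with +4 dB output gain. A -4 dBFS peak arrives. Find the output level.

-6 dBFS

The limiter clamps the peak to its -10 dBFS ceiling.
Output gain then adds 4 dB: -10 + 4 = -6 dBFS.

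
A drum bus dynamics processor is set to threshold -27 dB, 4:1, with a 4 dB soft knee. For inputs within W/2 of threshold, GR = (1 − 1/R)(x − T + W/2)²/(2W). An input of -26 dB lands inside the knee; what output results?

-26.84375 dB

x − T + W/2 = -26 − (-27) + 2 = 3.
GR = (1 − 1/4) × 3² / 8 = 0.75 × 9 / 8 = 0.84375 dB.
Output = -26 − 0.84375 = -26.84375 dB.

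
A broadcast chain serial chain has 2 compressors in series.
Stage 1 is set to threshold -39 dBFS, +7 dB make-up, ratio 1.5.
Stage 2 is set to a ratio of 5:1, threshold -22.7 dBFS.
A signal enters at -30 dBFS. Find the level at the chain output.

-26 dBFS

Stage 1: 9 dB above -39 dBFS, reduced 1.5:1 to 6 dB above → -33 dBFS; +7 dB make-up → -26 dBFS.
Stage 2: -26 dBFS ≤ -22.7 dBFS, so stage 2 doesn't engage; output -26 dBFS.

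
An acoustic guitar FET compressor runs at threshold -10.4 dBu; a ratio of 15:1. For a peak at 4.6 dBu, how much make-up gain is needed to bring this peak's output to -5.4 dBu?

4 dB

Without make-up, output = threshold + overshoot/15 = -10.4 + 1 = -9.4 dBu.
Gap to target: 4 dB.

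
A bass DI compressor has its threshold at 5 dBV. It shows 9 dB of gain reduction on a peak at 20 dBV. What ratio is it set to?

2.5:1

Input overshoot = 20 − 5 = 15 dB.
Output overshoot = 15 − 9 = 6 dB.
Ratio = input overshoot / output overshoot = 15 / 6 = 2.5.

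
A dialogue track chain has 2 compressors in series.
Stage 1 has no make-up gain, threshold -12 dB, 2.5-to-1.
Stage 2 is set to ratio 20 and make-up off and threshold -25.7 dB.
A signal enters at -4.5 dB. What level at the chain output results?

Stage 1: overshoot 7.5 dB → 7.5/2.5 = 3 dB → -9 dB.
Stage 2: overshoot 16.7 dB → 16.7/20 = 0.835 dB → -24.865 dB.

-24.865 dB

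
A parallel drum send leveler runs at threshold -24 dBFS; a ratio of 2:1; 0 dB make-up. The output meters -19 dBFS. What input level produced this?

-14 dBFS

The compressed level sits -19 − (-24) = 5 dB over threshold.
Undo the ratio: input overshoot = 5 × 2 = 10 dB, giving input = -14 dBFS.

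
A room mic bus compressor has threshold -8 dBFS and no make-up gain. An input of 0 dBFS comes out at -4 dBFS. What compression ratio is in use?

2:1

Input overshoot = 0 − (-8) = 8 dB; output overshoot = -4 − (-8) = 4 dB.
Ratio = 8 / 4 = 2.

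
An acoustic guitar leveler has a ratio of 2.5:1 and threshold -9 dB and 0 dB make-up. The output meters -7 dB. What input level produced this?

The compressed level sits -7 − (-9) = 2 dB over threshold.
Input overshoot = R × output overshoot = 5 dB → input = -9 + 5 = -4 dB.

-4 dB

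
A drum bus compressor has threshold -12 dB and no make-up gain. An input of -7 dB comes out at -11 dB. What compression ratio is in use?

Input overshoot = -7 − (-12) = 5 dB; output overshoot = -11 − (-12) = 1 dB.
Ratio = 5 / 1 = 5.

5:1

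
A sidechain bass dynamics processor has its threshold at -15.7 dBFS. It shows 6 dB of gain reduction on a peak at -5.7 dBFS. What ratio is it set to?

2.5:1

Input overshoot = -5.7 − (-15.7) = 10 dB.
Output overshoot = 10 − 6 = 4 dB.
Ratio = input overshoot / output overshoot = 10 / 4 = 2.5.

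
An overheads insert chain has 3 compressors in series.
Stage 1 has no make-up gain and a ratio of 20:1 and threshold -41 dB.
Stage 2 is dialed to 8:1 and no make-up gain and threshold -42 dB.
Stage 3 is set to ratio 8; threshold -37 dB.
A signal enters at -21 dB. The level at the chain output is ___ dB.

Stage 1: 20 dB above -41 dB, reduced 20:1 to 1 dB above → -40 dB.
Stage 2: 2 dB above -42 dB, reduced 8:1 to 0.25 dB above → -41.75 dB.
Stage 3: -41.75 dB is at or below the -37 dB threshold — no compression; output -41.75 dB.

-41.75 dB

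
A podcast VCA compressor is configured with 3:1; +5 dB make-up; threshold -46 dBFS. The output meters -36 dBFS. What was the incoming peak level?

Before make-up, the level was -36 − 5 = -41 dBFS.
The compressed level sits -41 − (-46) = 5 dB over threshold.
Input overshoot = R × output overshoot = 15 dB → input = -46 + 15 = -31 dBFS.

-31 dBFS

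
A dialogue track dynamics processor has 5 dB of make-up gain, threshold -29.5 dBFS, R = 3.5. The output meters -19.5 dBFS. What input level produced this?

Remove make-up: -19.5 − 5 = -24.5 dBFS.
Post-compression overshoot = -24.5 − (-29.5) = 5 dB.
Input overshoot = R × output overshoot = 17.5 dB → input = -29.5 + 17.5 = -12 dBFS.

-12 dBFS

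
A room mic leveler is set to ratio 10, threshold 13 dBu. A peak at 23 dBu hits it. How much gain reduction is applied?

9 dB

The signal is 10 dB above threshold.
At 10:1, output sits 10/10 = 1 dB above threshold.
So the signal is attenuated by 10 − 1 = 9 dB.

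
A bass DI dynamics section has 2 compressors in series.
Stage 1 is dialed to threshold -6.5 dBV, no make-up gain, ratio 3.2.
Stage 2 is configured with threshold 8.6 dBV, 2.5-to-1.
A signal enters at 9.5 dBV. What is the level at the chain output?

Stage 1: 9.5 dBV is 16 dB over -6.5 dBV; at 3.2:1 that becomes 5 dB over, giving -1.5 dBV.
Stage 2: below threshold (-1.5 ≤ 8.6); passes unchanged; output -1.5 dBV.

-1.5 dBV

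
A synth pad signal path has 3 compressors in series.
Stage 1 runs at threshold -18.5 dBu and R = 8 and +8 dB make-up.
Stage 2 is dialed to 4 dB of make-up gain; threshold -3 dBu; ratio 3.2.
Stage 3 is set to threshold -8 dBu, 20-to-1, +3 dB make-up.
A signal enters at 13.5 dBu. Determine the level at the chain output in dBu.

Stage 1: 32 dB above -18.5 dBu, reduced 8:1 to 4 dB above → -14.5 dBu; +8 dB make-up → -6.5 dBu.
Stage 2: below threshold (-6.5 ≤ -3); passes unchanged; make-up brings it to -2.5 dBu.
Stage 3: 5.5 dB above -8 dBu, reduced 20:1 to 0.275 dB above → -7.725 dBu; +3 dB make-up → -4.725 dBu.

-4.725 dBu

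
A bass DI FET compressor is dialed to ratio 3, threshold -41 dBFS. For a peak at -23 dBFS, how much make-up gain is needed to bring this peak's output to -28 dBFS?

7 dB

The peak compresses to -41 + 18/3 = -35 dBFS.
To reach -28 dBFS requires -28 − (-35) = 7 dB of make-up.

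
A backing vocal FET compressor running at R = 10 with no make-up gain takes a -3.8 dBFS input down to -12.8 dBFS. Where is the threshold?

Input is 10 dB above T (since output overshoot × R = input overshoot: (-12.8 − T)·10 = -3.8 − T gives T = -13.8 dBFS).
Check: -13.8 + (-3.8 − (-13.8))/10 = -13.8 + 1 = -12.8 dBFS. ✓

-13.8 dBFS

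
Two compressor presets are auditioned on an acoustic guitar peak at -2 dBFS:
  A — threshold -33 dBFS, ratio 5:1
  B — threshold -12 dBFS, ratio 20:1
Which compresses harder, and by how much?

A, by 15.3 dB

A: GR = 31 − 31/5 = 24.8 dB.
B: GR = 10 − 10/20 = 9.5 dB.
A reduces 15.3 dB more.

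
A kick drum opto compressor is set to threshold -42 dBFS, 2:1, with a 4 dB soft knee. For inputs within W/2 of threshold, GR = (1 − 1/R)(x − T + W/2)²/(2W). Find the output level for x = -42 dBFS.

-42.25 dBFS

x − T + W/2 = -42 − (-42) + 2 = 2.
GR = (1 − 1/2) × 2² / 8 = 0.5 × 4 / 8 = 0.25 dB.
Output = -42 − 0.25 = -42.25 dBFS.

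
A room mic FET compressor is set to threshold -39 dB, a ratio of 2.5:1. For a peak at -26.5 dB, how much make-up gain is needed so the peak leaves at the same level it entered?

7.5 dB

Without make-up, output = threshold + overshoot/2.5 = -39 + 5 = -34 dB.
Gap to target: 7.5 dB.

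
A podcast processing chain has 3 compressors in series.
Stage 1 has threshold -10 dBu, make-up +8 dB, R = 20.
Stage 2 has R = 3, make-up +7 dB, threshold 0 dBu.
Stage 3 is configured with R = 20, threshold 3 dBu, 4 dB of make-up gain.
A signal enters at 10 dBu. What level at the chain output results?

7.15 dBu

Stage 1: overshoot 20 dB → 20/20 = 1 dB → -9 dBu; +8 dB make-up → -1 dBu.
Stage 2: -1 dBu ≤ 0 dBu, so stage 2 doesn't engage; make-up brings it to 6 dBu.
Stage 3: 3 dB above 3 dBu, reduced 20:1 to 0.15 dB above → 3.15 dBu; +4 dB make-up → 7.15 dBu.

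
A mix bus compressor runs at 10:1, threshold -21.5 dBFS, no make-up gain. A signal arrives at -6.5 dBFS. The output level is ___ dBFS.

-6.5 dBFS sits 15 dB over threshold.
The 15 dB excess becomes 1.5 dB after 10:1 reduction.
Output = -21.5 + 1.5 = -20 dBFS.

-20 dBFS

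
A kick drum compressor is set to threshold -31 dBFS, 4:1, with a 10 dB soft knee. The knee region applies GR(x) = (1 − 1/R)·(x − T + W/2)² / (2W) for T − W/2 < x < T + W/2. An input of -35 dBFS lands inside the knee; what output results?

-35.0375 dBFS

x − T + W/2 = -35 − (-31) + 5 = 1.
GR = (1 − 1/4) × 1² / 20 = 0.75 × 1 / 20 = 0.0375 dB.
Output = -35 − 0.0375 = -35.0375 dBFS.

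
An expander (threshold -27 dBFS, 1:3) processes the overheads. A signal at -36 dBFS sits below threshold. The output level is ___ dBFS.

-54 dBFS

The input is 9 dB below the -27 dBFS threshold.
A 1:3 expander multiplies undershoot by 3: 9 × 3 = 27 dB below threshold.
Output = -27 − 27 = -54 dBFS.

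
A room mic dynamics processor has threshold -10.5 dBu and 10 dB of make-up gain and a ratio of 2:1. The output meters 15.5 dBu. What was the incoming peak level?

Before make-up, the level was 15.5 − 10 = 5.5 dBu.
The compressed level sits 5.5 − (-10.5) = 16 dB over threshold.
Before 2:1 compression the overshoot was 16 × 2 = 32 dB, so input = -10.5 + 32 = 21.5 dBu.

21.5 dBu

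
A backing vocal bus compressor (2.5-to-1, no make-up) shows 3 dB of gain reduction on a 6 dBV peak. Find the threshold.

1 dBV

Let T be the threshold. Output overshoot = (input overshoot)/R, so 3 − T = (6 − T)/2.5.
2.5·(3 − T) = 6 − T → 1.5·T = 7.5 − 6 = 1.5.
T = 1.5/1.5 = 1 dBV.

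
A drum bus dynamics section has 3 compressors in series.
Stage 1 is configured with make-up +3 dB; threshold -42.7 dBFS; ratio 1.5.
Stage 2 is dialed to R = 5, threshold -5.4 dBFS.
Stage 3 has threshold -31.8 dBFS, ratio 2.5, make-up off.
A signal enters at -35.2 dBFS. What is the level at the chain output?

-34.7 dBFS

Stage 1: 7.5 dB above -42.7 dBFS, reduced 1.5:1 to 5 dB above → -37.7 dBFS; +3 dB make-up → -34.7 dBFS.
Stage 2: -34.7 dBFS ≤ -5.4 dBFS, so stage 2 doesn't engage; output -34.7 dBFS.
Stage 3: -34.7 dBFS ≤ -31.8 dBFS, so stage 3 doesn't engage; output -34.7 dBFS.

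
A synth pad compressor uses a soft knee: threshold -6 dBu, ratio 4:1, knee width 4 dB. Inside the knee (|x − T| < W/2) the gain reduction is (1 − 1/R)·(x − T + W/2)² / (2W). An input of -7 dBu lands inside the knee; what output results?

-7.09375 dBu

x − T + W/2 = -7 − (-6) + 2 = 1.
GR = (1 − 1/4) × 1² / 8 = 0.75 × 1 / 8 = 0.09375 dB.
Output = -7 − 0.09375 = -7.09375 dBu.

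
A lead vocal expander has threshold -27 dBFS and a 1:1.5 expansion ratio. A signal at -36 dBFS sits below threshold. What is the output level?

Undershoot = (-27) − (-36) = 9 dB.
At 1:1.5, that expands to 13.5 dB under threshold.
Output = -27 − 13.5 = -40.5 dBFS.

-40.5 dBFS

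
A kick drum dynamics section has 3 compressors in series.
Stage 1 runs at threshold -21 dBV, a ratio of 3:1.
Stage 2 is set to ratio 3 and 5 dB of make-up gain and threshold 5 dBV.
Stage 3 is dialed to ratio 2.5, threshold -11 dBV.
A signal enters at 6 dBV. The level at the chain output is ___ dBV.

-9.4 dBV

Stage 1: overshoot 27 dB → 27/3 = 9 dB → -12 dBV.
Stage 2: below threshold (-12 ≤ 5); passes unchanged; make-up brings it to -7 dBV.
Stage 3: -7 dBV is 4 dB over -11 dBV; at 2.5:1 that becomes 1.6 dB over, giving -9.4 dBV.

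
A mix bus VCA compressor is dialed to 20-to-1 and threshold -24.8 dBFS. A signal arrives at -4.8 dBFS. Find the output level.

-4.8 dBFS sits 20 dB over threshold.
20:1 compression reduces that to 20/20 = 1 dB over.
That puts the output at -23.8 dBFS.

-23.8 dBFS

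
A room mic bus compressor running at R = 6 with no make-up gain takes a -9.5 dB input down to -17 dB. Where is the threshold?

-18.5 dB

Let T be the threshold. Output overshoot = (input overshoot)/R, so -17 − T = (-9.5 − T)/6.
6·(-17 − T) = -9.5 − T → 5·T = -102 − (-9.5) = -92.5.
T = -92.5/5 = -18.5 dB.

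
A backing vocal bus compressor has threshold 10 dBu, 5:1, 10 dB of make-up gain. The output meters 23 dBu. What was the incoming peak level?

25 dBu

Before make-up, the level was 23 − 10 = 13 dBu.
Post-compression overshoot = 13 − 10 = 3 dB.
Before 5:1 compression the overshoot was 3 × 5 = 15 dB, so input = 10 + 15 = 25 dBu.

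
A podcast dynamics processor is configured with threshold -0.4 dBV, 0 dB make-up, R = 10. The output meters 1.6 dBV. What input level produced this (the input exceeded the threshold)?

That's 2 dB above the -0.4 dBV threshold.
Input overshoot = R × output overshoot = 20 dB → input = -0.4 + 20 = 19.6 dBV.

19.6 dBV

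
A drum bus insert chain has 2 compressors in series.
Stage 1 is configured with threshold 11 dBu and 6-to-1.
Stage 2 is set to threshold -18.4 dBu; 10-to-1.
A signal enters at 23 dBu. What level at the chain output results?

-15.26 dBu

Stage 1: 23 dBu is 12 dB over 11 dBu; at 6:1 that becomes 2 dB over, giving 13 dBu.
Stage 2: overshoot 31.4 dB → 31.4/10 = 3.14 dB → -15.26 dBu.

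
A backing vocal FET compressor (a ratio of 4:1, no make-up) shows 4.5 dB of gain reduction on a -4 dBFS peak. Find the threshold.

-10 dBFS

Input is 6 dB above T (since output overshoot × R = input overshoot: (-8.5 − T)·4 = -4 − T gives T = -10 dBFS).
Check: -10 + (-4 − (-10))/4 = -10 + 1.5 = -8.5 dBFS. ✓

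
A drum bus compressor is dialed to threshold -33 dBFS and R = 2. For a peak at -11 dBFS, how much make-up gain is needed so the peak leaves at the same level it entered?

The peak compresses to -33 + 22/2 = -22 dBFS.
To reach -11 dBFS requires -11 − (-22) = 11 dB of make-up.

11 dB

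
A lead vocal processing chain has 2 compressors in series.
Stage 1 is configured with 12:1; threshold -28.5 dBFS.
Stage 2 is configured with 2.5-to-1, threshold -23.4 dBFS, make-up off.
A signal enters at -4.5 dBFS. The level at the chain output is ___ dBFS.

-26.5 dBFS

Stage 1: 24 dB above -28.5 dBFS, reduced 12:1 to 2 dB above → -26.5 dBFS.
Stage 2: -26.5 dBFS ≤ -23.4 dBFS, so stage 2 doesn't engage; output -26.5 dBFS.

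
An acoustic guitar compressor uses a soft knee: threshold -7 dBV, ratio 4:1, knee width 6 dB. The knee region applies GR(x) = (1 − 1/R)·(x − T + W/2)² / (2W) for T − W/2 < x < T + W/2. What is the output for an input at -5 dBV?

x − T + W/2 = -5 − (-7) + 3 = 5.
GR = (1 − 1/4) × 5² / 12 = 0.75 × 25 / 12 = 1.5625 dB.
Output = -5 − 1.5625 = -6.5625 dBV.

-6.5625 dBV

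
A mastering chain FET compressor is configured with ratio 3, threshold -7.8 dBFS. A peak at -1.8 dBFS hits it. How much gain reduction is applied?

Overshoot = -1.8 − (-7.8) = 6 dB.
At 3:1, output sits 6/3 = 2 dB above threshold.
So the signal is attenuated by 6 − 2 = 4 dB.

4 dB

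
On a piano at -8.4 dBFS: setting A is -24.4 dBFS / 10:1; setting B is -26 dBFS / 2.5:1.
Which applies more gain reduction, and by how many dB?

A, by 3.84 dB

A: GR = 16 − 16/10 = 14.4 dB.
B: GR = 17.6 − 17.6/2.5 = 10.56 dB.
A reduces 3.84 dB more.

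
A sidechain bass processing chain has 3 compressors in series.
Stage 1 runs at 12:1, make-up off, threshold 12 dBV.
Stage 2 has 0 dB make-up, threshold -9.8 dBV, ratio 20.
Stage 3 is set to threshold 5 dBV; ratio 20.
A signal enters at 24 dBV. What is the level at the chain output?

-8.66 dBV

Stage 1: 24 dBV is 12 dB over 12 dBV; at 12:1 that becomes 1 dB over, giving 13 dBV.
Stage 2: 22.8 dB above -9.8 dBV, reduced 20:1 to 1.14 dB above → -8.66 dBV.
Stage 3: below threshold (-8.66 ≤ 5); passes unchanged; output -8.66 dBV.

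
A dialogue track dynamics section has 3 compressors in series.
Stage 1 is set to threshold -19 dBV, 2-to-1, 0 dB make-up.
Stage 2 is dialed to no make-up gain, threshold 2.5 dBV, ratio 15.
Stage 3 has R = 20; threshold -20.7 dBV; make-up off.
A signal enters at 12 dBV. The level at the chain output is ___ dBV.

Stage 1: 31 dB above -19 dBV, reduced 2:1 to 15.5 dB above → -3.5 dBV.
Stage 2: below threshold (-3.5 ≤ 2.5); passes unchanged; output -3.5 dBV.
Stage 3: overshoot 17.2 dB → 17.2/20 = 0.86 dB → -19.84 dBV.

-19.84 dBV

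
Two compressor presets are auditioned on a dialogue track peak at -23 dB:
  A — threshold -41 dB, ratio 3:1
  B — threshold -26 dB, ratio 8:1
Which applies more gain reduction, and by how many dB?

A: 18 dB over, compressed to 6 dB over, so 12 dB of GR.
B: 3 dB over, compressed to 0.375 dB over, so 2.625 dB of GR.
A reduces 9.375 dB more.

A, by 9.375 dB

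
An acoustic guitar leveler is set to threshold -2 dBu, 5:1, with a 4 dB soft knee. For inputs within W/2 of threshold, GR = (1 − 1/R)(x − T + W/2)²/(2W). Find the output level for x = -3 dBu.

-3.1 dBu

x − T + W/2 = -3 − (-2) + 2 = 1.
GR = (1 − 1/5) × 1² / 8 = 0.8 × 1 / 8 = 0.1 dB.
Output = -3 − 0.1 = -3.1 dBu.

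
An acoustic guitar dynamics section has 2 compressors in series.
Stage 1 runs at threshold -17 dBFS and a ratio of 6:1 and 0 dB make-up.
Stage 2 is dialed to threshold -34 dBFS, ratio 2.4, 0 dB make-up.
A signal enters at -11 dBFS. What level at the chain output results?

Stage 1: 6 dB above -17 dBFS, reduced 6:1 to 1 dB above → -16 dBFS.
Stage 2: -16 dBFS is 18 dB over -34 dBFS; at 2.4:1 that becomes 7.5 dB over, giving -26.5 dBFS.

-26.5 dBFS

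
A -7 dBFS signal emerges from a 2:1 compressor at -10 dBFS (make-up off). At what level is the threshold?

Gain reduction = -7 − (-10) = 3 dB; output overshoot = GR / (R − 1) = 3 / 1 = 3 dB.
Threshold = output − output overshoot = -10 − 3 = -13 dBFS.

-13 dBFS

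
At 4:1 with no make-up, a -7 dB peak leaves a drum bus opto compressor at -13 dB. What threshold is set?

-15 dB

Input is 8 dB above T (since output overshoot × R = input overshoot: (-13 − T)·4 = -7 − T gives T = -15 dB).
Check: -15 + (-7 − (-15))/4 = -15 + 2 = -13 dB. ✓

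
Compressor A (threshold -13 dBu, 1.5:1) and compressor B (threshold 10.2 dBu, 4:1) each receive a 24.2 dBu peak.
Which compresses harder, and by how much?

A: overshoot 37.2 dB → output overshoot 24.8 dB → GR 12.4 dB.
B: overshoot 14 dB → output overshoot 3.5 dB → GR 10.5 dB.
Difference: 1.9 dB in favour of A.

A, by 1.9 dB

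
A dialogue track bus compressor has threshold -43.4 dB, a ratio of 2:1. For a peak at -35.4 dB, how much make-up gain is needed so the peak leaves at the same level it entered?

Without make-up, output = threshold + overshoot/2 = -43.4 + 4 = -39.4 dB.
Gap to target: 4 dB.

4 dB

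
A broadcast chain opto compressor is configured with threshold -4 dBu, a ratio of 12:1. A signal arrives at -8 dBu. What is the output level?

-8 dBu is 4 dB below the -4 dBu threshold, so no gain reduction is applied.
Output = input = -8 dBu.

-8 dBu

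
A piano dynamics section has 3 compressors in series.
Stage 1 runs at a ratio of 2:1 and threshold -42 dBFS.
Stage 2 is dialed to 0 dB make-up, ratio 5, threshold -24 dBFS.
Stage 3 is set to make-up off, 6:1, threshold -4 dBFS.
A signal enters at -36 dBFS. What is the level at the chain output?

Stage 1: overshoot 6 dB → 6/2 = 3 dB → -39 dBFS.
Stage 2: -39 dBFS is at or below the -24 dBFS threshold — no compression; output -39 dBFS.
Stage 3: -39 dBFS is at or below the -4 dBFS threshold — no compression; output -39 dBFS.

-39 dBFS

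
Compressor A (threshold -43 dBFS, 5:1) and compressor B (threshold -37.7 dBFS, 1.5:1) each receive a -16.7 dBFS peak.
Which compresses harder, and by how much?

A, by 14.04 dB

A: GR = 26.3 − 26.3/5 = 21.04 dB.
B: GR = 21 − 21/1.5 = 7 dB.
A reduces 14.04 dB more.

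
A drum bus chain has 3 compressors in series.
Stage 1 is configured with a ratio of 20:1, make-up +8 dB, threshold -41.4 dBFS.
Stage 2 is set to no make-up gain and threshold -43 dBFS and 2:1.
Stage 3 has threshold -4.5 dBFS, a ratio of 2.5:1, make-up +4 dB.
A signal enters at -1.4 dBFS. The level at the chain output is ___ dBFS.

Stage 1: -1.4 dBFS is 40 dB over -41.4 dBFS; at 20:1 that becomes 2 dB over, giving -39.4 dBFS; +8 dB make-up → -31.4 dBFS.
Stage 2: 11.6 dB above -43 dBFS, reduced 2:1 to 5.8 dB above → -37.2 dBFS.
Stage 3: -37.2 dBFS is at or below the -4.5 dBFS threshold — no compression; make-up brings it to -33.2 dBFS.

-33.2 dBFS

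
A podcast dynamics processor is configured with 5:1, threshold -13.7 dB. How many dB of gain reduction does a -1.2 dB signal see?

10 dB

-1.2 dB exceeds the threshold by 12.5 dB.
After 5:1 compression the overshoot becomes 12.5/5 = 2.5 dB.
GR = overshoot in − overshoot out = 12.5 − 2.5 = 10 dB.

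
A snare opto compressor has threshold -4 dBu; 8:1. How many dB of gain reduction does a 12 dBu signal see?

The signal is 16 dB above threshold.
After 8:1 compression the overshoot becomes 16/8 = 2 dB.
Gain reduction = 16 − 2 = 14 dB.

14 dB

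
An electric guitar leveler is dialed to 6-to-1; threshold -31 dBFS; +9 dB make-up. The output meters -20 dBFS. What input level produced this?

-19 dBFS

Stripping the +9 dB make-up gives -29 dBFS at the gain stage.
That's 2 dB above the -31 dBFS threshold.
Before 6:1 compression the overshoot was 2 × 6 = 12 dB, so input = -31 + 12 = -19 dBFS.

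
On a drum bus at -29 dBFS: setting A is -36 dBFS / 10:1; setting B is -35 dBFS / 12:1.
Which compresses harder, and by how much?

A, by 0.8 dB

A: 7 dB over, compressed to 0.7 dB over, so 6.3 dB of GR.
B: 6 dB over, compressed to 0.5 dB over, so 5.5 dB of GR.
A applies 0.8 dB more gain reduction.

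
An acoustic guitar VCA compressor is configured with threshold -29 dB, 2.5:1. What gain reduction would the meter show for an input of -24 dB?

The signal is 5 dB above threshold.
After 2.5:1 compression the overshoot becomes 5/2.5 = 2 dB.
GR = overshoot in − overshoot out = 5 − 2 = 3 dB.

3 dB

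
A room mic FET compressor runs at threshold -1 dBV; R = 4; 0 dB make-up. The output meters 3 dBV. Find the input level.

15 dBV

The compressed level sits 3 − (-1) = 4 dB over threshold.
Undo the ratio: input overshoot = 4 × 4 = 16 dB, giving input = 15 dBV.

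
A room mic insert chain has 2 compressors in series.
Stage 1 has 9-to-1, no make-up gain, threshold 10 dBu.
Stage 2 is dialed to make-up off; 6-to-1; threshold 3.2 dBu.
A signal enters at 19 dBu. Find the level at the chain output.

Stage 1: 19 dBu is 9 dB over 10 dBu; at 9:1 that becomes 1 dB over, giving 11 dBu.
Stage 2: 7.8 dB above 3.2 dBu, reduced 6:1 to 1.3 dB above → 4.5 dBu.

4.5 dBu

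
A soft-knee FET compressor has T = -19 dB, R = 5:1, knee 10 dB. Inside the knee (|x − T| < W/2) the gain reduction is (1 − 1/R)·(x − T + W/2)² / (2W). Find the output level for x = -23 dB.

x − T + W/2 = -23 − (-19) + 5 = 1.
GR = (1 − 1/5) × 1² / 20 = 0.8 × 1 / 20 = 0.04 dB.
Output = -23 − 0.04 = -23.04 dB.

-23.04 dB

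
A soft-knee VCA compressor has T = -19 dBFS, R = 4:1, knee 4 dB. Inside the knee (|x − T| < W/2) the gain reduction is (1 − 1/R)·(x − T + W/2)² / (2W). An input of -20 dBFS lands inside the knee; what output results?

-20.09375 dBFS

x − T + W/2 = -20 − (-19) + 2 = 1.
GR = (1 − 1/4) × 1² / 8 = 0.75 × 1 / 8 = 0.09375 dB.
Output = -20 − 0.09375 = -20.09375 dBFS.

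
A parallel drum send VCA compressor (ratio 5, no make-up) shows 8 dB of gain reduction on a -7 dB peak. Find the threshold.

-17 dB

Gain reduction = -7 − (-15) = 8 dB; output overshoot = GR / (R − 1) = 8 / 4 = 2 dB.
Threshold = output − output overshoot = -15 − 2 = -17 dB.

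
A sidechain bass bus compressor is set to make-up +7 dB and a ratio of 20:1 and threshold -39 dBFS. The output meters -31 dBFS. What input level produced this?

-19 dBFS

Remove make-up: -31 − 7 = -38 dBFS.
Post-compression overshoot = -38 − (-39) = 1 dB.
Before 20:1 compression the overshoot was 1 × 20 = 20 dB, so input = -39 + 20 = -19 dBFS.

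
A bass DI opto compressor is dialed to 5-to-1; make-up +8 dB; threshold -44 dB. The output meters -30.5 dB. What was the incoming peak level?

-16.5 dB

Before make-up, the level was -30.5 − 8 = -38.5 dB.
That's 5.5 dB above the -44 dB threshold.
Input overshoot = R × output overshoot = 27.5 dB → input = -44 + 27.5 = -16.5 dB.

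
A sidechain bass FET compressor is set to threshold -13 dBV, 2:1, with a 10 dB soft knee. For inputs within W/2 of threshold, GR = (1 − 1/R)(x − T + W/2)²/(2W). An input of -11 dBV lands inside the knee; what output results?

x − T + W/2 = -11 − (-13) + 5 = 7.
GR = (1 − 1/2) × 7² / 20 = 0.5 × 49 / 20 = 1.225 dB.
Output = -11 − 1.225 = -12.225 dBV.

-12.225 dBV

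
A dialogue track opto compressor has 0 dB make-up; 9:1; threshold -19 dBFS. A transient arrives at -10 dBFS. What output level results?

The input is 9 dB above the -19 dBFS threshold.
At 9:1 the overshoot is divided by 9, leaving 1 dB above threshold.
That puts the output at -18 dBFS.

-18 dBFS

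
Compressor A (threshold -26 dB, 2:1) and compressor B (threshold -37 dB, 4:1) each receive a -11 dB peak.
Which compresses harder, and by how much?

A: overshoot 15 dB → output overshoot 7.5 dB → GR 7.5 dB.
B: overshoot 26 dB → output overshoot 6.5 dB → GR 19.5 dB.
B reduces 12 dB more.

B, by 12 dB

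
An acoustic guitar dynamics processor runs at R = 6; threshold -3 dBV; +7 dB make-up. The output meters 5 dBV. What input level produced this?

3 dBV

Stripping the +7 dB make-up gives -2 dBV at the gain stage.
That's 1 dB above the -3 dBV threshold.
Input overshoot = R × output overshoot = 6 dB → input = -3 + 6 = 3 dBV.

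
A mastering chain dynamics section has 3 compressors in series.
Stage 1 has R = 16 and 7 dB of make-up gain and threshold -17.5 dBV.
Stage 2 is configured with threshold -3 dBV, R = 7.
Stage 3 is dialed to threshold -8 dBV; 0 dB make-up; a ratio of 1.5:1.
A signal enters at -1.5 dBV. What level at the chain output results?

Stage 1: 16 dB above -17.5 dBV, reduced 16:1 to 1 dB above → -16.5 dBV; +7 dB make-up → -9.5 dBV.
Stage 2: -9.5 dBV is at or below the -3 dBV threshold — no compression; output -9.5 dBV.
Stage 3: below threshold (-9.5 ≤ -8); passes unchanged; output -9.5 dBV.

-9.5 dBV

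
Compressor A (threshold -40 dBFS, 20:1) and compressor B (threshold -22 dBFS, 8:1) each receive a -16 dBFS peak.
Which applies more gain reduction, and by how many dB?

A: GR = 24 − 24/20 = 22.8 dB.
B: GR = 6 − 6/8 = 5.25 dB.
A reduces 17.55 dB more.

A, by 17.55 dB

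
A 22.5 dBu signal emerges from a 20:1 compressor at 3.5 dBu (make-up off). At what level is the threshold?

Input is 20 dB above T (since output overshoot × R = input overshoot: (3.5 − T)·20 = 22.5 − T gives T = 2.5 dBu).
Check: 2.5 + (22.5 − 2.5)/20 = 2.5 + 1 = 3.5 dBu. ✓

2.5 dBu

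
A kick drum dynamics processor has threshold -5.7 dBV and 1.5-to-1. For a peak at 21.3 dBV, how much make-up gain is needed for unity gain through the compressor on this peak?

Overshoot 27 dB → 27/1.5 = 18 dB after compression, so the compressed level is -5.7 + 18 = 12.3 dBV.
Make-up = target − compressed = 21.3 − 12.3 = 9 dB.

9 dB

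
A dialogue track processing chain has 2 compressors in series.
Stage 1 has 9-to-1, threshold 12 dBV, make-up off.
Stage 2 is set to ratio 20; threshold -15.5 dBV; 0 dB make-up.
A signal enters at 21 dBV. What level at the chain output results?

Stage 1: 21 dBV is 9 dB over 12 dBV; at 9:1 that becomes 1 dB over, giving 13 dBV.
Stage 2: overshoot 28.5 dB → 28.5/20 = 1.425 dB → -14.075 dBV.

-14.075 dBV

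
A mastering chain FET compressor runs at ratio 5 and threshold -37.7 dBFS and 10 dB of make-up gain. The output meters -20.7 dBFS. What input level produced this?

-2.7 dBFS

Stripping the +10 dB make-up gives -30.7 dBFS at the gain stage.
The compressed level sits -30.7 − (-37.7) = 7 dB over threshold.
Input overshoot = R × output overshoot = 35 dB → input = -37.7 + 35 = -2.7 dBFS.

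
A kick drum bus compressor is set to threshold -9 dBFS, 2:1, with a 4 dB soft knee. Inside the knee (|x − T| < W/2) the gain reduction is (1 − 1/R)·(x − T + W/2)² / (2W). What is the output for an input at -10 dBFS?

-10.0625 dBFS

x − T + W/2 = -10 − (-9) + 2 = 1.
GR = (1 − 1/2) × 1² / 8 = 0.5 × 1 / 8 = 0.0625 dB.
Output = -10 − 0.0625 = -10.0625 dBFS.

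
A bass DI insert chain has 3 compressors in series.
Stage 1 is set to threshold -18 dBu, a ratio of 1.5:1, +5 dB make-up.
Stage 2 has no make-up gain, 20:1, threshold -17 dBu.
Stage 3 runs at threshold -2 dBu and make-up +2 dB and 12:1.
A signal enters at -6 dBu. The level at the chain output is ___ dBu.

Stage 1: 12 dB above -18 dBu, reduced 1.5:1 to 8 dB above → -10 dBu; +5 dB make-up → -5 dBu.
Stage 2: 12 dB above -17 dBu, reduced 20:1 to 0.6 dB above → -16.4 dBu.
Stage 3: below threshold (-16.4 ≤ -2); passes unchanged; make-up brings it to -14.4 dBu.

-14.4 dBu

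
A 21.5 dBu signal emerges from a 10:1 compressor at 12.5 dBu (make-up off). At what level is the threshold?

Gain reduction = 21.5 − 12.5 = 9 dB; output overshoot = GR / (R − 1) = 9 / 9 = 1 dB.
Threshold = output − output overshoot = 12.5 − 1 = 11.5 dBu.

11.5 dBu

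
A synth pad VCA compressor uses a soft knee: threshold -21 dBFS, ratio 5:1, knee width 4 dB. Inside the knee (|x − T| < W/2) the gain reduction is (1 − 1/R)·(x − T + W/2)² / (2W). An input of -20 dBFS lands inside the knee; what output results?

-20.9 dBFS

x − T + W/2 = -20 − (-21) + 2 = 3.
GR = (1 − 1/5) × 3² / 8 = 0.8 × 9 / 8 = 0.9 dB.
Output = -20 − 0.9 = -20.9 dBFS.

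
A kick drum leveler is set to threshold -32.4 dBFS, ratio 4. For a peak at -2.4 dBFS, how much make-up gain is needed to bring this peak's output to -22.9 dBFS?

Overshoot 30 dB → 30/4 = 7.5 dB after compression, so the compressed level is -32.4 + 7.5 = -24.9 dBFS.
Make-up = target − compressed = -22.9 − (-24.9) = 2 dB.

2 dB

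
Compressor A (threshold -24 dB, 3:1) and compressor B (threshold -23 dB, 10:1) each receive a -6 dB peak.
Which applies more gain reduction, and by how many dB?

A: GR = 18 − 18/3 = 12 dB.
B: GR = 17 − 17/10 = 15.3 dB.
Difference: 3.3 dB in favour of B.

B, by 3.3 dB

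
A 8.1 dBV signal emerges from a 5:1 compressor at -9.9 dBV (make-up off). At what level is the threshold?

-14.4 dBV

Gain reduction = 8.1 − (-9.9) = 18 dB; output overshoot = GR / (R − 1) = 18 / 4 = 4.5 dB.
Threshold = output − output overshoot = -9.9 − 4.5 = -14.4 dBV.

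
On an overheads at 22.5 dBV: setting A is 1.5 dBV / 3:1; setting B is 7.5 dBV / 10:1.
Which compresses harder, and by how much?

A: GR = 21 − 21/3 = 14 dB.
B: GR = 15 − 15/10 = 13.5 dB.
A reduces 0.5 dB more.

A, by 0.5 dB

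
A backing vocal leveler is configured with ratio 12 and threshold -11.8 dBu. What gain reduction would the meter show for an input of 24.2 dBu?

24.2 dBu exceeds the threshold by 36 dB.
A 12:1 ratio leaves 3 dB of that excess.
So the signal is attenuated by 36 − 3 = 33 dB.

33 dB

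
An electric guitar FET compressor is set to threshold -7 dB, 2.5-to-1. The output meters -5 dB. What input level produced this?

That's 2 dB above the -7 dB threshold.
Undo the ratio: input overshoot = 2 × 2.5 = 5 dB, giving input = -2 dB.

-2 dB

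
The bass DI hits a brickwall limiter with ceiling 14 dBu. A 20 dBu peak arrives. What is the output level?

14 dBu

A brickwall limiter is an ∞:1 compressor: any input above the ceiling is clamped to 14 dBu.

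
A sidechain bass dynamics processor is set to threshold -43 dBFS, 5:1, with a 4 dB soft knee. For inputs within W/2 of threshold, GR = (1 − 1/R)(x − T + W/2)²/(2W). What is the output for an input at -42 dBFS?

x − T + W/2 = -42 − (-43) + 2 = 3.
GR = (1 − 1/5) × 3² / 8 = 0.8 × 9 / 8 = 0.9 dB.
Output = -42 − 0.9 = -42.9 dBFS.

-42.9 dBFS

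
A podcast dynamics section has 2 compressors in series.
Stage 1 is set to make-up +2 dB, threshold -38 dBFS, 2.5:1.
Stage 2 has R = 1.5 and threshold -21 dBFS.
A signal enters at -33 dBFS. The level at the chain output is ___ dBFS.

-34 dBFS

Stage 1: overshoot 5 dB → 5/2.5 = 2 dB → -36 dBFS; +2 dB make-up → -34 dBFS.
Stage 2: -34 dBFS ≤ -21 dBFS, so stage 2 doesn't engage; output -34 dBFS.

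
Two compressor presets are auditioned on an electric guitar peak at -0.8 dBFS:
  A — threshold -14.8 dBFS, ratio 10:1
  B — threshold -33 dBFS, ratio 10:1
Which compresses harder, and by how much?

A: GR = 14 − 14/10 = 12.6 dB.
B: GR = 32.2 − 32.2/10 = 28.98 dB.
Difference: 16.38 dB in favour of B.

B, by 16.38 dB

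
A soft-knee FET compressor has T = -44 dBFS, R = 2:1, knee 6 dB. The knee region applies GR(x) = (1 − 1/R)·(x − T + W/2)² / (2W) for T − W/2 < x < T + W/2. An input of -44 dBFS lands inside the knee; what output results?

-44.375 dBFS

x − T + W/2 = -44 − (-44) + 3 = 3.
GR = (1 − 1/2) × 3² / 12 = 0.5 × 9 / 12 = 0.375 dB.
Output = -44 − 0.375 = -44.375 dBFS.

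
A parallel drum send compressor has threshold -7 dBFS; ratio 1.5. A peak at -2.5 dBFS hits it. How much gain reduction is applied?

1.5 dB

-2.5 dBFS exceeds the threshold by 4.5 dB.
A 1.5:1 ratio leaves 3 dB of that excess.
So the signal is attenuated by 4.5 − 3 = 1.5 dB.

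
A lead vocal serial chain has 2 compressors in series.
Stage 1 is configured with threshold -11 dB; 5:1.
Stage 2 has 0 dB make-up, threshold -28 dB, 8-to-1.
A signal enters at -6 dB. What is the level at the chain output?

Stage 1: -6 dB is 5 dB over -11 dB; at 5:1 that becomes 1 dB over, giving -10 dB.
Stage 2: overshoot 18 dB → 18/8 = 2.25 dB → -25.75 dB.

-25.75 dB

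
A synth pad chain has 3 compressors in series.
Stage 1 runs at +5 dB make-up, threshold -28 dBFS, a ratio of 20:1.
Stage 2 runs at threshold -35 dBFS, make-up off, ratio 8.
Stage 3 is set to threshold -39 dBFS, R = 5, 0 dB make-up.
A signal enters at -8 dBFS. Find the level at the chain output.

Stage 1: -8 dBFS is 20 dB over -28 dBFS; at 20:1 that becomes 1 dB over, giving -27 dBFS; +5 dB make-up → -22 dBFS.
Stage 2: overshoot 13 dB → 13/8 = 1.625 dB → -33.375 dBFS.
Stage 3: -33.375 dBFS is 5.625 dB over -39 dBFS; at 5:1 that becomes 1.125 dB over, giving -37.875 dBFS.

-37.875 dBFS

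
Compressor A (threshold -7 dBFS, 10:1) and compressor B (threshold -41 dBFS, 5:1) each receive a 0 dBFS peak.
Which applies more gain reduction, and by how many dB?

B, by 26.5 dB

A: overshoot 7 dB → output overshoot 0.7 dB → GR 6.3 dB.
B: overshoot 41 dB → output overshoot 8.2 dB → GR 32.8 dB.
Difference: 26.5 dB in favour of B.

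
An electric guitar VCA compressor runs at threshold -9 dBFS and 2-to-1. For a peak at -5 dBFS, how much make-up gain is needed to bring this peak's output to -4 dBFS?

Overshoot 4 dB → 4/2 = 2 dB after compression, so the compressed level is -9 + 2 = -7 dBFS.
Make-up = target − compressed = -4 − (-7) = 3 dB.

3 dB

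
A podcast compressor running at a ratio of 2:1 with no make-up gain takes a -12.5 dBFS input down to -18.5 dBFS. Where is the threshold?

-24.5 dBFS

Let T be the threshold. Output overshoot = (input overshoot)/R, so -18.5 − T = (-12.5 − T)/2.
2·(-18.5 − T) = -12.5 − T → 1·T = -37 − (-12.5) = -24.5.
T = -24.5/1 = -24.5 dBFS.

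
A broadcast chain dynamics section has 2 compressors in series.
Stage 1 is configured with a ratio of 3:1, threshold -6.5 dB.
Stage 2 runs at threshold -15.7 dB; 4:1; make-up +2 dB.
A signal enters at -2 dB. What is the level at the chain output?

Stage 1: -2 dB is 4.5 dB over -6.5 dB; at 3:1 that becomes 1.5 dB over, giving -5 dB.
Stage 2: -5 dB is 10.7 dB over -15.7 dB; at 4:1 that becomes 2.675 dB over, giving -13.025 dB; +2 dB make-up → -11.025 dB.

-11.025 dB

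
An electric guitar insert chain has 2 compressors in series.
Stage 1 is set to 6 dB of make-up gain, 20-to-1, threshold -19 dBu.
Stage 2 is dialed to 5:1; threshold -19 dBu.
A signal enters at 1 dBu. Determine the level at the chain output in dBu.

Stage 1: 1 dBu is 20 dB over -19 dBu; at 20:1 that becomes 1 dB over, giving -18 dBu; +6 dB make-up → -12 dBu.
Stage 2: overshoot 7 dB → 7/5 = 1.4 dB → -17.6 dBu.

-17.6 dBu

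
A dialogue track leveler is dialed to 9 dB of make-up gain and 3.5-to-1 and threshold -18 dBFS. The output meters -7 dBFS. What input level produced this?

-11 dBFS

Stripping the +9 dB make-up gives -16 dBFS at the gain stage.
That's 2 dB above the -18 dBFS threshold.
Before 3.5:1 compression the overshoot was 2 × 3.5 = 7 dB, so input = -18 + 7 = -11 dBFS.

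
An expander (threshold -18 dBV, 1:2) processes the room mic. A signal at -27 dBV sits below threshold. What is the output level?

-36 dBV

Below threshold, a 1:2 expander applies gain = (2−1)×(T − x) of attenuation.
(2−1) × 9 = 9 dB, so output = -27 − 9 = -36 dBV.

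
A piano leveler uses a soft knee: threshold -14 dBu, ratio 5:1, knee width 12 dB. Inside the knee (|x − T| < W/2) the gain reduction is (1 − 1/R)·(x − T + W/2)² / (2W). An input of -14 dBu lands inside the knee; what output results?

-15.2 dBu

x − T + W/2 = -14 − (-14) + 6 = 6.
GR = (1 − 1/5) × 6² / 24 = 0.8 × 36 / 24 = 1.2 dB.
Output = -14 − 1.2 = -15.2 dBu.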